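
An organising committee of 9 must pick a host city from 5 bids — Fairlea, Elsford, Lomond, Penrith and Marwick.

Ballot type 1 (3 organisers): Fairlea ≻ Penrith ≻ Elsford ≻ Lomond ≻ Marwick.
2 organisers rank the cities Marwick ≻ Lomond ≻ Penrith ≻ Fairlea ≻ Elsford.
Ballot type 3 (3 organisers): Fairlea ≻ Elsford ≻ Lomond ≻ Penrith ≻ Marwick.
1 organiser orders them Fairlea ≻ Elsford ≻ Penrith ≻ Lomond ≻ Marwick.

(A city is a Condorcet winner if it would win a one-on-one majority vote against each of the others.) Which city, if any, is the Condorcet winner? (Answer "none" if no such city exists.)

Check each pair by majority over 9 ballots:
Fairlea vs Elsford: Fairlea, 9–0.
Fairlea–Lomond: Fairlea 7–2.
Fairlea vs Penrith: Fairlea, 7–2.
Fairlea vs Marwick: Fairlea, 7–2.
Elsford vs Lomond: Elsford wins 7–2.
Elsford–Penrith: Penrith 5–4.
Elsford vs Marwick: Elsford, 7–2.
Lomond vs Penrith: Lomond, 5–4.
Lomond–Marwick: Lomond 7–2.
Penrith vs Marwick: Penrith, 7–2.
Only Fairlea has no losses; Fairlea is the Condorcet winner.

Fairlea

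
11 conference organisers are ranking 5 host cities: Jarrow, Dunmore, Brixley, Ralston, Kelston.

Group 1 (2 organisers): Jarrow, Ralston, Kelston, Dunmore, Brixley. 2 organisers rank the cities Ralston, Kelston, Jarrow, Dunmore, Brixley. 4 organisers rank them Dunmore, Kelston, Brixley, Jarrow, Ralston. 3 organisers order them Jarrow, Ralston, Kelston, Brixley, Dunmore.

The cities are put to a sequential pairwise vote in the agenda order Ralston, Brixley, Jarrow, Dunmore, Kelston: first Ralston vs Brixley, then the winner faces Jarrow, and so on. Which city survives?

Round 1: Ralston vs Brixley — 7–4, Ralston advances.
Round 2: Ralston vs Jarrow — 2–9, Jarrow advances.
Round 3: Jarrow vs Dunmore — 7–4, Jarrow advances.
Round 4: Jarrow vs Kelston — 5–6, Kelston advances.
Kelston survives the agenda.

Kelston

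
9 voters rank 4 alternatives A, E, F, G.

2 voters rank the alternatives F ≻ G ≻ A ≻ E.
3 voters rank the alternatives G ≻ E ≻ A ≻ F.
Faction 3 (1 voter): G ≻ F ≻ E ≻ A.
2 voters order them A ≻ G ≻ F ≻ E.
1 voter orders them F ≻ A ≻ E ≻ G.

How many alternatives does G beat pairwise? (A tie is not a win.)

G against each rival (9 voters):
G vs A: G preferred on 2+3+1 = 6 ballots; G wins 6–3.
G–E: G 8–1.
G vs F: 6 to 3, G.
G beats A, E, F — 3 pairwise wins.

3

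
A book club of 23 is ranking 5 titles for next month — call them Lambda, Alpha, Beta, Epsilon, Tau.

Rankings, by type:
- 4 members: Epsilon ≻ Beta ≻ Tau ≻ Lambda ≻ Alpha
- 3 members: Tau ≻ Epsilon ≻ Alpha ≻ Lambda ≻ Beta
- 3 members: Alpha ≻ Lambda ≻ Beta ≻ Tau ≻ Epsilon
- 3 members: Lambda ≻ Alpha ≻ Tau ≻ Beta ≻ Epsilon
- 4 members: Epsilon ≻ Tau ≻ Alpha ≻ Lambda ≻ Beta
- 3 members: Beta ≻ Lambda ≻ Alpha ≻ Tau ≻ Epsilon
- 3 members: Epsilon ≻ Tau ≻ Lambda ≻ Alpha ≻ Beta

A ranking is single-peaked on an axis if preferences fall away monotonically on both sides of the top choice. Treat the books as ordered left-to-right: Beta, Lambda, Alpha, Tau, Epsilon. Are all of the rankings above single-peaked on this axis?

Axis positions: Beta=1, Lambda=2, Alpha=3, Tau=4, Epsilon=5.
Type 1: ranking walks positions 5-1-4-2-3; Beta is ranked above Tau even though Tau lies between Beta and the peak Epsilon on the axis — preferences dip and rise again. Not single-peaked.
Type 2 (peak Tau at position 4): ranking walks positions 4-5-3-2-1, expanding outward from the peak — single-peaked.
Type 3 (peak Alpha at position 3): ranking walks positions 3-2-1-4-5, expanding outward from the peak — single-peaked.
Type 4 (peak Lambda at position 2): ranking walks positions 2-3-4-1-5, expanding outward from the peak — single-peaked.
Type 5 (peak Epsilon at position 5): ranking walks positions 5-4-3-2-1, expanding outward from the peak — single-peaked.
Type 6 (peak Beta at position 1): ranking walks positions 1-2-3-4-5, expanding outward from the peak — single-peaked.
Type 7: ranking walks positions 5-4-2-3-1; Lambda is ranked above Alpha even though Alpha lies between Lambda and the peak Epsilon on the axis — preferences dip and rise again. Not single-peaked.
Type 1 violates single-peakedness, so the profile is not single-peaked on this axis.

no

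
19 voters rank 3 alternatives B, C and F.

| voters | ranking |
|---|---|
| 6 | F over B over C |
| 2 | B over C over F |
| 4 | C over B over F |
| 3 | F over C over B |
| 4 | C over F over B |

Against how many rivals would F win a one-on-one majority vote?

1

F against each rival (19 voters):
F–B: F 13–6.
F–C: C 10–9.
F beats B; loses to C — 1 pairwise win.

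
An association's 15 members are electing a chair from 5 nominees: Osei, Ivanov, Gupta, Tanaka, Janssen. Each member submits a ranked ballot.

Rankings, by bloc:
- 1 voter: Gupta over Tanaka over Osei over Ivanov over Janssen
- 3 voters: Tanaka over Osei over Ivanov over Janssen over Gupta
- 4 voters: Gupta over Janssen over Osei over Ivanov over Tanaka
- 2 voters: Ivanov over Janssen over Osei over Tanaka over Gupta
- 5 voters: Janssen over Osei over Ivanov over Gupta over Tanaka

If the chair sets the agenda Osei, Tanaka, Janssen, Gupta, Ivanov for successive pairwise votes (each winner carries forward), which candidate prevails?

Janssen

Round 1: Osei vs Tanaka — 11–4, Osei advances.
Round 2: Osei vs Janssen — 4–11, Janssen advances.
Round 3: Janssen vs Gupta — 10–5, Janssen advances.
Round 4: Janssen vs Ivanov — 9–6, Janssen advances.
The agenda winner is Janssen.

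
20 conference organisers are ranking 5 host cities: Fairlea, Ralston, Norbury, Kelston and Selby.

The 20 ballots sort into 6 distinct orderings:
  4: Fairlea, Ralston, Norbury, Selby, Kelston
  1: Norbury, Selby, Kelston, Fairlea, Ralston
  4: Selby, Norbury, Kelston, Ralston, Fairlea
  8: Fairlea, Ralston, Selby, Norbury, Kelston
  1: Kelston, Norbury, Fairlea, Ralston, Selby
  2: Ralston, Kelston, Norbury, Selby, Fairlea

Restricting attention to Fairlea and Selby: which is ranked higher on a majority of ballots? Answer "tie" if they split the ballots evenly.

Ballots ranking Fairlea above Selby: 4 + 8 + 1 = 13.
Ballots ranking Selby above Fairlea: 20 − 13 = 7.
Fairlea wins the head-to-head 13–7.

Fairlea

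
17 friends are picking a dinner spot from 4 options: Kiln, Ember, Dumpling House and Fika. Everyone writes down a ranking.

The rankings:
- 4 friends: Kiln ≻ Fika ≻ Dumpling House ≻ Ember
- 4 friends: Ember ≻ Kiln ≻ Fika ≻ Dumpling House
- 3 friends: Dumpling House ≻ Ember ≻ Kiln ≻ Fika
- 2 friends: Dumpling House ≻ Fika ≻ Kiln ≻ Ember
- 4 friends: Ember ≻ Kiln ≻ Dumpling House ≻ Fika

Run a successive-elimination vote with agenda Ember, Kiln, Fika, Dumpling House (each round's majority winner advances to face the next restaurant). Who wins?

Round 1: Ember vs Kiln — 11–6, Ember advances.
Round 2: Ember vs Fika — 11–6, Ember advances.
Round 3: Ember vs Dumpling House — 8–9, Dumpling House advances.
The agenda winner is Dumpling House.

Dumpling House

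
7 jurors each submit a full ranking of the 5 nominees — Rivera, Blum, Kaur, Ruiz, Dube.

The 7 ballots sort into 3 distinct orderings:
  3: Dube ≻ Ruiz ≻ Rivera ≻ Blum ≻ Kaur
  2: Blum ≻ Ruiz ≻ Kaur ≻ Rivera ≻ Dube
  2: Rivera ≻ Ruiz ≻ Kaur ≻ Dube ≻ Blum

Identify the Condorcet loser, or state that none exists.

none

Pairwise majorities:
Rivera vs Blum: 3+2 = 5 for Rivera, 2 for Blum — Rivera by 5–2.
Rivera vs Kaur: Rivera wins 5–2.
Rivera–Ruiz: Ruiz 5–2.
Rivera vs Dube: Rivera is ranked higher on 2+2 = 4 ballots, Dube on 3. Rivera wins 4–3.
Blum vs Kaur: 5 to 2, Blum.
Blum vs Ruiz: 2 to 5, Ruiz.
Blum vs Dube: Dube wins 5–2.
Kaur vs Ruiz: Ruiz wins 7–0.
Kaur vs Dube: Kaur is ranked higher on 2+2 = 4 ballots, Dube on 3. Kaur wins 4–3.
Ruiz vs Dube: 4 to 3, Ruiz.
Each nominee has at least one pairwise win (Rivera beats Blum; Blum beats Kaur; Kaur beats Dube; Ruiz beats Rivera; Dube beats Blum) — no Condorcet loser.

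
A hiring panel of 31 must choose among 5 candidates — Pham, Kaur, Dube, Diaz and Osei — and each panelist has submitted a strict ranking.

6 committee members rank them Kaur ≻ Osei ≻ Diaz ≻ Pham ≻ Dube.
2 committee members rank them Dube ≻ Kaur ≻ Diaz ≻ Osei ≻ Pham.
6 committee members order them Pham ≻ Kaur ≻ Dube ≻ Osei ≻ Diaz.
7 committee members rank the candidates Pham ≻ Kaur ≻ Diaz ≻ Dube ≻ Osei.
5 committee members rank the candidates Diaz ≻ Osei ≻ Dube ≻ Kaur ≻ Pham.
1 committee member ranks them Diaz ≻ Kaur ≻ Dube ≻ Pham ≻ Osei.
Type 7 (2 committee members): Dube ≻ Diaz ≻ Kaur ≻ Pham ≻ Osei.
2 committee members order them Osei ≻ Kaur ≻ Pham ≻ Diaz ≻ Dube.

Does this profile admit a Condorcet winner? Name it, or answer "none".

Head-to-head results (31 committee members):
Pham vs Kaur: Kaur, 18–13.
Pham vs Dube: 6+6+7+2 = 21 for Pham, 10 for Dube — Pham by 21–10.
Pham vs Diaz: 15 to 16, Diaz.
Pham vs Osei: Pham is ranked higher on 6+7+1+2 = 16 ballots, Osei on 15. Pham wins 16–15.
Kaur vs Dube: 6+6+7+1+2 = 22 for Kaur, 9 for Dube — Kaur by 22–9.
Kaur vs Diaz: 6+2+6+7+2 = 23 for Kaur, 8 for Diaz — Kaur by 23–8.
Kaur vs Osei: 24 to 7, Kaur.
Dube vs Diaz: Dube preferred on 2+6+2 = 10 ballots; Diaz wins 21–10.
Dube–Osei: Dube 18–13.
Diaz–Osei: Diaz 17–14.
Kaur wins every pairwise contest, so Kaur is the Condorcet winner.

Kaur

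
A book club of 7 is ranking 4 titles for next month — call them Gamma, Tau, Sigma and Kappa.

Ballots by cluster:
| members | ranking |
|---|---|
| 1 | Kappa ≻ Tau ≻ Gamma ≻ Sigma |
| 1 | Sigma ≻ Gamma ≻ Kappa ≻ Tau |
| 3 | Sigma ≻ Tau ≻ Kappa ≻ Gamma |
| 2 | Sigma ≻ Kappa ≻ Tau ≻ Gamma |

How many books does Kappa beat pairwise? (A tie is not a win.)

Kappa against each rival (7 members):
Kappa–Gamma: Kappa 6–1.
Kappa vs Tau: 4 to 3, Kappa.
Kappa vs Sigma: Kappa is ranked higher on 1 ballot, Sigma on 6. Sigma wins 6–1.
Kappa beats Gamma, Tau; loses to Sigma — 2 pairwise wins.

2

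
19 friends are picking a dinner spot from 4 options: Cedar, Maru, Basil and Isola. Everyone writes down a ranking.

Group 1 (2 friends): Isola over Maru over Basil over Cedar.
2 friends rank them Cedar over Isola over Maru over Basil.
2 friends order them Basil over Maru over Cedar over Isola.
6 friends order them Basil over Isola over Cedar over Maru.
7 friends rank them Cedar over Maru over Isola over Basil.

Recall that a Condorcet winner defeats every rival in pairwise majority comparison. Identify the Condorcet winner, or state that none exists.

none

Pairwise majorities:
Cedar–Maru: Cedar 15–4.
Cedar vs Basil: Basil wins 10–9.
Cedar vs Isola: Cedar, 11–8.
Maru vs Basil: Maru wins 11–8.
Maru–Isola: Isola 10–9.
Basil vs Isola: Isola wins 11–8.
No restaurant is unbeaten: Cedar loses to Basil; Maru loses to Cedar; Basil loses to Maru; Isola loses to Cedar. In particular Cedar → Maru → Basil → Cedar is a majority cycle — no Condorcet winner exists.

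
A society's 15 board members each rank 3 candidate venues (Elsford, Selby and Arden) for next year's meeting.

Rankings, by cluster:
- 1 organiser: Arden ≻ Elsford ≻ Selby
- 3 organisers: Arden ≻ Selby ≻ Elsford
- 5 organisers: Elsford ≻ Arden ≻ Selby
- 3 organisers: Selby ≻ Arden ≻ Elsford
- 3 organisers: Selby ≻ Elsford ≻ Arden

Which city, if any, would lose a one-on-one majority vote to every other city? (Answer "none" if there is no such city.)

Pairwise majorities:
Elsford vs Selby: 6 to 9, Selby.
Elsford vs Arden: Elsford wins 8–7.
Selby vs Arden: Selby preferred on 3+3 = 6 ballots; Arden wins 9–6.
Every city wins at least one matchup (Elsford beats Arden; Selby beats Elsford; Arden beats Selby), so there is no Condorcet loser.

none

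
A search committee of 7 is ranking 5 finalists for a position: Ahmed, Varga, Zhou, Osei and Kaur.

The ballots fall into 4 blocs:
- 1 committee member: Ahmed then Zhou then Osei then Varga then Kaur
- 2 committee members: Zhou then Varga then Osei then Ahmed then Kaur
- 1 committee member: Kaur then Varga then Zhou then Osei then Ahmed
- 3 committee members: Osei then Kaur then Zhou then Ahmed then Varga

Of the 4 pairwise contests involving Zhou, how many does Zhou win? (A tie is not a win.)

Zhou against each rival (7 committee members):
Zhou vs Ahmed: Zhou, 6–1.
Zhou vs Varga: Zhou preferred on 1+2+3 = 6 ballots; Zhou wins 6–1.
Zhou vs Osei: 1+2+1 = 4 for Zhou, 3 for Osei — Zhou by 4–3.
Zhou vs Kaur: 3 to 4, Kaur.
Zhou beats Ahmed, Varga, Osei; loses to Kaur — 3 pairwise wins.

3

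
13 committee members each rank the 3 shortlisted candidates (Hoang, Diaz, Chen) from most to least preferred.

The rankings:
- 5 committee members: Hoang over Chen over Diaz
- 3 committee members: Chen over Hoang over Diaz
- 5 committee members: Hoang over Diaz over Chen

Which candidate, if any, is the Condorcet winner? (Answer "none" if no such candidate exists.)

Hoang

Head-to-head results (13 committee members):
Hoang vs Diaz: 5+3+5 = 13 for Hoang, 0 for Diaz — Hoang by 13–0.
Hoang vs Chen: 5+5 = 10 for Hoang, 3 for Chen — Hoang by 10–3.
Diaz vs Chen: Diaz preferred on 5 ballots; Chen wins 8–5.
Hoang wins every pairwise contest, so Hoang is the Condorcet winner.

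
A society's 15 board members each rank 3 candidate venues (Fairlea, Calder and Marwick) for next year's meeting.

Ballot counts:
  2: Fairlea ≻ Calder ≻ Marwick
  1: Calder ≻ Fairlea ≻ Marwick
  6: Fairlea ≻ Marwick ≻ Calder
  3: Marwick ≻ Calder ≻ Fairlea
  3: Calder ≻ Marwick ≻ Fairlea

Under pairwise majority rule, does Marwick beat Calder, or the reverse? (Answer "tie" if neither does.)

Ballots ranking Marwick above Calder: 6 + 3 = 9.
Ballots ranking Calder above Marwick: 15 − 9 = 6.
Marwick wins the head-to-head 9–6.

Marwick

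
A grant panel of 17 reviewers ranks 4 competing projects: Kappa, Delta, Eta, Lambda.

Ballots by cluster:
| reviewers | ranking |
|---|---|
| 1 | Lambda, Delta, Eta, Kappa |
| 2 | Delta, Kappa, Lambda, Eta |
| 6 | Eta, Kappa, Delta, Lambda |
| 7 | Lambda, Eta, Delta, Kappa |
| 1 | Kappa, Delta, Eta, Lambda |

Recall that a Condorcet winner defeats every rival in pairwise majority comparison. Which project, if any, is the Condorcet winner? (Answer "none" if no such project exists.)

Pairwise majorities:
Kappa–Delta: Delta 10–7.
Kappa vs Eta: Eta, 14–3.
Kappa vs Lambda: Kappa wins 9–8.
Delta vs Eta: Eta wins 13–4.
Delta–Lambda: Delta 9–8.
Eta vs Lambda: Lambda, 10–7.
No project is unbeaten: Kappa loses to Delta; Delta loses to Eta; Eta loses to Lambda; Lambda loses to Kappa. In particular Kappa beats Lambda beats Eta beats Kappa is a majority cycle — no Condorcet winner exists.

none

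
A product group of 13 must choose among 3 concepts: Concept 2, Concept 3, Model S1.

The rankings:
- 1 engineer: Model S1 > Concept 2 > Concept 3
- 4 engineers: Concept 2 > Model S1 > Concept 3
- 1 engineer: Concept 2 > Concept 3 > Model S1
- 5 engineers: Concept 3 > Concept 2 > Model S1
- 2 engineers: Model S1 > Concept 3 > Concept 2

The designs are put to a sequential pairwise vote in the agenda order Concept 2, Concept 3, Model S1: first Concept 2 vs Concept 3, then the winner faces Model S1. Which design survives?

Round 1: Concept 2 vs Concept 3 — 6–7, Concept 3 advances.
Round 2: Concept 3 vs Model S1 — 6–7, Model S1 advances.
The agenda winner is Model S1.

Model S1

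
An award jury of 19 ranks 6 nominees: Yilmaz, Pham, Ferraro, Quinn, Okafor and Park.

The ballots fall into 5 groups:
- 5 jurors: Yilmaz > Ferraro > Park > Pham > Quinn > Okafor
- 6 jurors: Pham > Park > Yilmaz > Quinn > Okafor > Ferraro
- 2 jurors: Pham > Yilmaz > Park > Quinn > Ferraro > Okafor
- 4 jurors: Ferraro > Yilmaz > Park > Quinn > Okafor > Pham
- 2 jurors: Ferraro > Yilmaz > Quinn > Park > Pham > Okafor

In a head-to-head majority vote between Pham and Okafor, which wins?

Ballots ranking Pham above Okafor: 5 + 6 + 2 + 2 = 15.
Ballots ranking Okafor above Pham: 19 − 15 = 4.
Pham wins the head-to-head 15–4.

Pham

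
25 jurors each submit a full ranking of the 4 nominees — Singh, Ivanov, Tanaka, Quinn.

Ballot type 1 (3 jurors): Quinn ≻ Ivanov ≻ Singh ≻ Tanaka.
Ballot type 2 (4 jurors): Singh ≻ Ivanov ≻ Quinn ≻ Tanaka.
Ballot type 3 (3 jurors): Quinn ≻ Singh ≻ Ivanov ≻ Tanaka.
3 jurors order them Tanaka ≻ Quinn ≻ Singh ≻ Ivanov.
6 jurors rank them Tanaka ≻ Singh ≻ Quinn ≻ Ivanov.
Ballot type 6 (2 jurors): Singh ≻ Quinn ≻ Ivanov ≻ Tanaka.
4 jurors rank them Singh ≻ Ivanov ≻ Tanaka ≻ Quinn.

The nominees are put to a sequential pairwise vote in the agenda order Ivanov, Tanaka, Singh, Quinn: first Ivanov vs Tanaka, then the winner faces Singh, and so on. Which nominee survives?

Round 1: Ivanov vs Tanaka — 16–9, Ivanov advances.
Round 2: Ivanov vs Singh — 3–22, Singh advances.
Round 3: Singh vs Quinn — 16–9, Singh advances.
The agenda winner is Singh.

Singh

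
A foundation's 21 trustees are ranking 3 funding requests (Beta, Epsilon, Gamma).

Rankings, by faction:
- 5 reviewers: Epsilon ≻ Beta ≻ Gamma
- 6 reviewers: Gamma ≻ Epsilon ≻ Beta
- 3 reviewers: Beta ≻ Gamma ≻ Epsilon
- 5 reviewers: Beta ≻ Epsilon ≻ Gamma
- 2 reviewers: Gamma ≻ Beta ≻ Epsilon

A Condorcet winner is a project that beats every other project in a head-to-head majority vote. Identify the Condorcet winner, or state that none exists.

Pairwise majorities:
Beta–Epsilon: Epsilon 11–10.
Beta vs Gamma: Beta wins 13–8.
Epsilon vs Gamma: Gamma, 11–10.
No project is unbeaten: Beta loses to Epsilon; Epsilon loses to Gamma; Gamma loses to Beta. In particular Beta → Gamma → Epsilon → Beta is a majority cycle — no Condorcet winner exists.

none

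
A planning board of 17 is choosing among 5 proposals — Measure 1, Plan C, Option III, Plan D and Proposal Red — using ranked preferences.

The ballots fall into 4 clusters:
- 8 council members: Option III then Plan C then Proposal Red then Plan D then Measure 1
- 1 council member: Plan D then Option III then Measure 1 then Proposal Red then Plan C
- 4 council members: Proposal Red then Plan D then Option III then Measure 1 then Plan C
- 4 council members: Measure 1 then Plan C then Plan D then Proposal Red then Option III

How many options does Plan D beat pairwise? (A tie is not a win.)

2

Plan D against each rival (17 council members):
Plan D vs Measure 1: Plan D wins 13–4.
Plan D vs Plan C: Plan C wins 12–5.
Plan D vs Option III: Plan D, 9–8.
Plan D–Proposal Red: Proposal Red 12–5.
Plan D beats Measure 1, Option III; loses to Plan C, Proposal Red — 2 pairwise wins.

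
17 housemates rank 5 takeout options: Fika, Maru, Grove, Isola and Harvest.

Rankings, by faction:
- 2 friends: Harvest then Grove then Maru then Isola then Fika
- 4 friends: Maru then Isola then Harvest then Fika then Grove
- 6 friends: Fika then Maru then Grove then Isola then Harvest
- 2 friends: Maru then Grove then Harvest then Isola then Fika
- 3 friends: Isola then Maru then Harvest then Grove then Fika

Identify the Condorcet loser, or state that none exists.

none

Pairwise majorities:
Fika vs Maru: Maru wins 11–6.
Fika vs Grove: Fika, 10–7.
Fika vs Isola: Fika is ranked higher on 6 ballots, Isola on 11. Isola wins 11–6.
Fika vs Harvest: Harvest, 11–6.
Maru–Grove: Maru 15–2.
Maru vs Isola: Maru preferred on 2+4+6+2 = 14 ballots; Maru wins 14–3.
Maru vs Harvest: Maru wins 15–2.
Grove vs Isola: Grove is ranked higher on 2+6+2 = 10 ballots, Isola on 7. Grove wins 10–7.
Grove–Harvest: Harvest 9–8.
Isola vs Harvest: Isola is ranked higher on 4+6+3 = 13 ballots, Harvest on 4. Isola wins 13–4.
No restaurant is winless: Fika beats Grove; Maru beats Fika; Grove beats Isola; Isola beats Fika; Harvest beats Fika. There is no Condorcet loser.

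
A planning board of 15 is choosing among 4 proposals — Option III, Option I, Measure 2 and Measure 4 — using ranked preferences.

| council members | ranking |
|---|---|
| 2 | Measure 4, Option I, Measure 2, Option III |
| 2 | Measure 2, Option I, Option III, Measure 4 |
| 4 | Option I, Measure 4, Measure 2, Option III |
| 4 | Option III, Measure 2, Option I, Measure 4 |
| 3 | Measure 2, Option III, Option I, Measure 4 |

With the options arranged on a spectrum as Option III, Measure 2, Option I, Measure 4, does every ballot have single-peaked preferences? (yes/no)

Axis positions: Option III=1, Measure 2=2, Option I=3, Measure 4=4.
Type 1 (peak Measure 4 at position 4): ranking walks positions 4-3-2-1, expanding outward from the peak — single-peaked.
Type 2 (peak Measure 2 at position 2): ranking walks positions 2-3-1-4, expanding outward from the peak — single-peaked.
Type 3 (peak Option I at position 3): ranking walks positions 3-4-2-1, expanding outward from the peak — single-peaked.
Type 4 (peak Option III at position 1): ranking walks positions 1-2-3-4, expanding outward from the peak — single-peaked.
Type 5 (peak Measure 2 at position 2): ranking walks positions 2-1-3-4, expanding outward from the peak — single-peaked.
Every ranking is single-peaked on this axis.

yes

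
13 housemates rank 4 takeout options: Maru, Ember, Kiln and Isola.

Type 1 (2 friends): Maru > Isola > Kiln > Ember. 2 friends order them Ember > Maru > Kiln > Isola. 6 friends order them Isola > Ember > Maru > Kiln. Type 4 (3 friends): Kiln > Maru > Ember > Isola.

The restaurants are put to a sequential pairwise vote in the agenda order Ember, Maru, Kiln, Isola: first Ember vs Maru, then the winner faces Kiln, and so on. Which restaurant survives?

Round 1: Ember vs Maru — 8–5, Ember advances.
Round 2: Ember vs Kiln — 8–5, Ember advances.
Round 3: Ember vs Isola — 5–8, Isola advances.
Isola survives the agenda.

Isola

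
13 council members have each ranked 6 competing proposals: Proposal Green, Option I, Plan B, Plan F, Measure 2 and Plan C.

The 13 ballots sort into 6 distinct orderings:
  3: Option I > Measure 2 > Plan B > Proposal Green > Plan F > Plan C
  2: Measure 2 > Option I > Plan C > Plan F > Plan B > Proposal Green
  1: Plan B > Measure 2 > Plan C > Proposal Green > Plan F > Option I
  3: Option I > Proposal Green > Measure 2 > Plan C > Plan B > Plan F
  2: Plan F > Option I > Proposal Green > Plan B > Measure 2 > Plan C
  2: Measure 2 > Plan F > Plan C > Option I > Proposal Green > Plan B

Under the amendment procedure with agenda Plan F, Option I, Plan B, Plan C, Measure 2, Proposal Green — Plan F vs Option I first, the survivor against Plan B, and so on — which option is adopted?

Option I

Round 1: Plan F vs Option I — 5–8, Option I advances.
Round 2: Option I vs Plan B — 12–1, Option I advances.
Round 3: Option I vs Plan C — 10–3, Option I advances.
Round 4: Option I vs Measure 2 — 8–5, Option I advances.
Round 5: Option I vs Proposal Green — 12–1, Option I advances.
Option I survives the agenda.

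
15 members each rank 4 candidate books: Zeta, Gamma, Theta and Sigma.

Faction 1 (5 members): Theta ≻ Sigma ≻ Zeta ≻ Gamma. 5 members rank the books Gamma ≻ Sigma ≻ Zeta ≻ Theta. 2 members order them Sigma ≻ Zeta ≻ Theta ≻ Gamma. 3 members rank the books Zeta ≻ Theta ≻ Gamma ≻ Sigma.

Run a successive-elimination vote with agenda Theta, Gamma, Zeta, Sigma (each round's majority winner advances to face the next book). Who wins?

Sigma

Round 1: Theta vs Gamma — 10–5, Theta advances.
Round 2: Theta vs Zeta — 5–10, Zeta advances.
Round 3: Zeta vs Sigma — 3–12, Sigma advances.
Sigma survives the agenda.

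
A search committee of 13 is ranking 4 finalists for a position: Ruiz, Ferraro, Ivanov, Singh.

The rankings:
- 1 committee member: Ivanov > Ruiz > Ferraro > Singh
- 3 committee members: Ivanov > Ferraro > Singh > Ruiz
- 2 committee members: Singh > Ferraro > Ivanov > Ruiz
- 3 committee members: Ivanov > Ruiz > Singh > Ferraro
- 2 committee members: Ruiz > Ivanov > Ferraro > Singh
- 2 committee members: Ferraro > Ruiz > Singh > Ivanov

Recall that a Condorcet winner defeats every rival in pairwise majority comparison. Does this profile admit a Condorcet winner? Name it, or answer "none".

Ivanov

Head-to-head results (13 committee members):
Ruiz–Ferraro: Ferraro 7–6.
Ruiz vs Ivanov: 2+2 = 4 for Ruiz, 9 for Ivanov — Ivanov by 9–4.
Ruiz vs Singh: Ruiz wins 8–5.
Ferraro vs Ivanov: 2+2 = 4 for Ferraro, 9 for Ivanov — Ivanov by 9–4.
Ferraro vs Singh: Ferraro is ranked higher on 1+3+2+2 = 8 ballots, Singh on 5. Ferraro wins 8–5.
Ivanov vs Singh: Ivanov is ranked higher on 1+3+3+2 = 9 ballots, Singh on 4. Ivanov wins 9–4.
Ivanov wins every pairwise contest, so Ivanov is the Condorcet winner.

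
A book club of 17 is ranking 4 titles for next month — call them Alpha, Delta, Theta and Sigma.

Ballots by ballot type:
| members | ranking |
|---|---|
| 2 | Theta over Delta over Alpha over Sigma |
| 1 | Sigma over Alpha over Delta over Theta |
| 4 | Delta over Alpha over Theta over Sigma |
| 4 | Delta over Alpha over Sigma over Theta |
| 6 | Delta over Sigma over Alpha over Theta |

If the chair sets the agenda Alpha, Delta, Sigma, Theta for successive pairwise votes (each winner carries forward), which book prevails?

Round 1: Alpha vs Delta — 1–16, Delta advances.
Round 2: Delta vs Sigma — 16–1, Delta advances.
Round 3: Delta vs Theta — 15–2, Delta advances.
Delta survives the agenda.

Delta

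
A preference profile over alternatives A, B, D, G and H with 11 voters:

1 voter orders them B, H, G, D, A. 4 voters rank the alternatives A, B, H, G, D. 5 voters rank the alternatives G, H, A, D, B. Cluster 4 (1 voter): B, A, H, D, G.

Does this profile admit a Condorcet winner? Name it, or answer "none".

none

Head-to-head results (11 voters):
A vs B: A wins 9–2.
A vs D: A wins 10–1.
A–G: G 6–5.
A vs H: H wins 6–5.
B vs D: 6 to 5, B.
B vs G: B is ranked higher on 1+4+1 = 6 ballots, G on 5. B wins 6–5.
B vs H: 1+4+1 = 6 for B, 5 for H — B by 6–5.
D vs G: G, 10–1.
D vs H: H, 11–0.
G vs H: G is ranked higher on 5 ballots, H on 6. H wins 6–5.
Each alternative drops at least one matchup (A loses to G; B loses to A; D loses to A; G loses to B; H loses to B); the cycle A beats B beats G beats A rules out a Condorcet winner.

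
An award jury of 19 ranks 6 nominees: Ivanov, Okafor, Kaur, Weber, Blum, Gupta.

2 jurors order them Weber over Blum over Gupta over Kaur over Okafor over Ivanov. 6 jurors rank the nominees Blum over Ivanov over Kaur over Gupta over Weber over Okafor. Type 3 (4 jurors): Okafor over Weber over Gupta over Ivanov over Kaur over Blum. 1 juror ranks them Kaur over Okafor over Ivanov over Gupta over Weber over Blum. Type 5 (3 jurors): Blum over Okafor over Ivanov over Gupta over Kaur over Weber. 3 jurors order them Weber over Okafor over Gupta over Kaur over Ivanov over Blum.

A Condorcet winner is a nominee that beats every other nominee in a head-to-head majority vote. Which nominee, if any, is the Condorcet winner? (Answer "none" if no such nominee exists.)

none

Check each pair by majority over 19 ballots:
Ivanov vs Okafor: 6 to 13, Okafor.
Ivanov vs Kaur: Ivanov is ranked higher on 6+4+3 = 13 ballots, Kaur on 6. Ivanov wins 13–6.
Ivanov vs Weber: 10 to 9, Ivanov.
Ivanov vs Blum: 8 to 11, Blum.
Ivanov vs Gupta: Ivanov preferred on 6+1+3 = 10 ballots; Ivanov wins 10–9.
Okafor vs Kaur: 4+3+3 = 10 for Okafor, 9 for Kaur — Okafor by 10–9.
Okafor vs Weber: 8 to 11, Weber.
Okafor vs Blum: 8 to 11, Blum.
Okafor vs Gupta: 4+1+3+3 = 11 for Okafor, 8 for Gupta — Okafor by 11–8.
Kaur vs Weber: 6+1+3 = 10 for Kaur, 9 for Weber — Kaur by 10–9.
Kaur vs Blum: 8 to 11, Blum.
Kaur vs Gupta: Kaur preferred on 6+1 = 7 ballots; Gupta wins 12–7.
Weber vs Blum: 2+4+1+3 = 10 for Weber, 9 for Blum — Weber by 10–9.
Weber vs Gupta: 9 to 10, Gupta.
Blum vs Gupta: 2+6+3 = 11 for Blum, 8 for Gupta — Blum by 11–8.
Every nominee loses at least once (Ivanov loses to Okafor; Okafor loses to Weber; Kaur loses to Ivanov; Weber loses to Ivanov; Blum loses to Weber; Gupta loses to Ivanov). The majority relation contains the cycle Ivanov → Weber → Okafor → Ivanov, so there is no Condorcet winner.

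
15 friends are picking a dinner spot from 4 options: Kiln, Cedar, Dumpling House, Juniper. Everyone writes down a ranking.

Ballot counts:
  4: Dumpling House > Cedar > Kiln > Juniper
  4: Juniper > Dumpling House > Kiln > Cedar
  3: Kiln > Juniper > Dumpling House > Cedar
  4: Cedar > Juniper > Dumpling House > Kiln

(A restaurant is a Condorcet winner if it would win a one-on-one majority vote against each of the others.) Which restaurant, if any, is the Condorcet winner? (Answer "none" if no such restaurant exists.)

Check each pair by majority over 15 ballots:
Kiln vs Cedar: Cedar, 8–7.
Kiln vs Dumpling House: Dumpling House wins 12–3.
Kiln vs Juniper: Juniper, 8–7.
Cedar vs Dumpling House: Dumpling House wins 11–4.
Cedar vs Juniper: Cedar, 8–7.
Dumpling House vs Juniper: Juniper wins 11–4.
Every restaurant loses at least once (Kiln loses to Cedar; Cedar loses to Dumpling House; Dumpling House loses to Juniper; Juniper loses to Cedar). The majority relation contains the cycle Cedar > Juniper > Dumpling House > Cedar, so there is no Condorcet winner.

none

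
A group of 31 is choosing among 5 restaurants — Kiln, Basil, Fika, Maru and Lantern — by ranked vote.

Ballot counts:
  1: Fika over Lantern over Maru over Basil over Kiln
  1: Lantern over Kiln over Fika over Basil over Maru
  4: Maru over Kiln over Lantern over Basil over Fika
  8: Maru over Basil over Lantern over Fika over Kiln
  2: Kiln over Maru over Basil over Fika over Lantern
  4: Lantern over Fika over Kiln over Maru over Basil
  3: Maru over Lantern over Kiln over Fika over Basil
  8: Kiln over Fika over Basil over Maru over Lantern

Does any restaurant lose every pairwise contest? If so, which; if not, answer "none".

Pairwise majorities:
Kiln vs Basil: Kiln preferred on 1+4+2+4+3+8 = 22 ballots; Kiln wins 22–9.
Kiln vs Fika: Kiln is ranked higher on 1+4+2+3+8 = 18 ballots, Fika on 13. Kiln wins 18–13.
Kiln vs Maru: Kiln is ranked higher on 1+2+4+8 = 15 ballots, Maru on 16. Maru wins 16–15.
Kiln vs Lantern: Lantern, 17–14.
Basil vs Fika: 4+8+2 = 14 for Basil, 17 for Fika — Fika by 17–14.
Basil vs Maru: Maru, 22–9.
Basil vs Lantern: Basil, 18–13.
Fika vs Maru: Fika preferred on 1+1+4+8 = 14 ballots; Maru wins 17–14.
Fika vs Lantern: Lantern, 20–11.
Maru vs Lantern: Maru is ranked higher on 4+8+2+3+8 = 25 ballots, Lantern on 6. Maru wins 25–6.
No restaurant is winless: Kiln beats Basil; Basil beats Lantern; Fika beats Basil; Maru beats Kiln; Lantern beats Kiln. There is no Condorcet loser.

none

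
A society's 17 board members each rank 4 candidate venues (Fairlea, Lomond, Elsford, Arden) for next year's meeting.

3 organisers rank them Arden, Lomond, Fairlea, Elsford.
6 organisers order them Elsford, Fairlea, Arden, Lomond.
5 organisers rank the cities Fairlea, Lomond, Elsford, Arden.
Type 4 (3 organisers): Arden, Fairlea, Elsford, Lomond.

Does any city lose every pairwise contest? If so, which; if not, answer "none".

Pairwise majorities:
Fairlea vs Lomond: Fairlea is ranked higher on 6+5+3 = 14 ballots, Lomond on 3. Fairlea wins 14–3.
Fairlea vs Elsford: 11 to 6, Fairlea.
Fairlea vs Arden: Fairlea wins 11–6.
Lomond vs Elsford: 8 to 9, Elsford.
Lomond vs Arden: Lomond preferred on 5 ballots; Arden wins 12–5.
Elsford vs Arden: Elsford wins 11–6.
Only Lomond has no wins; Lomond is the Condorcet loser.

Lomond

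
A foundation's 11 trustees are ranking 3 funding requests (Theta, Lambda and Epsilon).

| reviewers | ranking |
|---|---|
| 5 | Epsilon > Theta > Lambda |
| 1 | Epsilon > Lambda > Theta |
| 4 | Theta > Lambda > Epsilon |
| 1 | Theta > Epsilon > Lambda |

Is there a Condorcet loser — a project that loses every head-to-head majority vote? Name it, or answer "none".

Pairwise majorities:
Theta vs Lambda: 5+4+1 = 10 for Theta, 1 for Lambda — Theta by 10–1.
Theta vs Epsilon: 5 to 6, Epsilon.
Lambda–Epsilon: Epsilon 7–4.
Lambda loses to every other project — it is the Condorcet loser.

Lambda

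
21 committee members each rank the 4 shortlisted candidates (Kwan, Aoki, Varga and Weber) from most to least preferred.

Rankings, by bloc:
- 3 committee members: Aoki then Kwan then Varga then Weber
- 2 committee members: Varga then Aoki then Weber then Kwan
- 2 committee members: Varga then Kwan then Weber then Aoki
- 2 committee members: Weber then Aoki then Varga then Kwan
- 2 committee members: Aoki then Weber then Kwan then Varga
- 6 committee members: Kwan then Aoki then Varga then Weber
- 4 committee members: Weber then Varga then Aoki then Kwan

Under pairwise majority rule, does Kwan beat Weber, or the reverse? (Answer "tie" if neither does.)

Ballots ranking Kwan above Weber: 3 + 2 + 6 = 11.
Ballots ranking Weber above Kwan: 21 − 11 = 10.
Kwan wins the head-to-head 11–10.

Kwan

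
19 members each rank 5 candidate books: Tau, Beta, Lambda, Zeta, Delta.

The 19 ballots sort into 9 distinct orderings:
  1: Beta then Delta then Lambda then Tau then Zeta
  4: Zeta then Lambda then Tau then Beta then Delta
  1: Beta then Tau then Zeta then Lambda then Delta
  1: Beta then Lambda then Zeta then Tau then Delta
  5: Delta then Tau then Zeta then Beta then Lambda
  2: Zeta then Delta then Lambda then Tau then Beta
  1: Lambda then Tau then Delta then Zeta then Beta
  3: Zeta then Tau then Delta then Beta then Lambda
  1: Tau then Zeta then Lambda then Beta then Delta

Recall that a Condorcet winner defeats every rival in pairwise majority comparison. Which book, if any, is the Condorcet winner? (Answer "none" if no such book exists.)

Zeta

Check each pair by majority over 19 ballots:
Tau vs Beta: Tau preferred on 4+5+2+1+3+1 = 16 ballots; Tau wins 16–3.
Tau vs Lambda: 1+5+3+1 = 10 for Tau, 9 for Lambda — Tau by 10–9.
Tau vs Zeta: Tau is ranked higher on 1+1+5+1+1 = 9 ballots, Zeta on 10. Zeta wins 10–9.
Tau vs Delta: Tau preferred on 4+1+1+1+3+1 = 11 ballots; Tau wins 11–8.
Beta vs Lambda: Beta preferred on 1+1+1+5+3 = 11 ballots; Beta wins 11–8.
Beta vs Zeta: 3 to 16, Zeta.
Beta vs Delta: 1+4+1+1+1 = 8 for Beta, 11 for Delta — Delta by 11–8.
Lambda vs Zeta: 3 to 16, Zeta.
Lambda vs Delta: 8 to 11, Delta.
Zeta vs Delta: Zeta preferred on 4+1+1+2+3+1 = 12 ballots; Zeta wins 12–7.
Zeta beats each of Tau, Beta, Lambda, Delta — Zeta is the Condorcet winner.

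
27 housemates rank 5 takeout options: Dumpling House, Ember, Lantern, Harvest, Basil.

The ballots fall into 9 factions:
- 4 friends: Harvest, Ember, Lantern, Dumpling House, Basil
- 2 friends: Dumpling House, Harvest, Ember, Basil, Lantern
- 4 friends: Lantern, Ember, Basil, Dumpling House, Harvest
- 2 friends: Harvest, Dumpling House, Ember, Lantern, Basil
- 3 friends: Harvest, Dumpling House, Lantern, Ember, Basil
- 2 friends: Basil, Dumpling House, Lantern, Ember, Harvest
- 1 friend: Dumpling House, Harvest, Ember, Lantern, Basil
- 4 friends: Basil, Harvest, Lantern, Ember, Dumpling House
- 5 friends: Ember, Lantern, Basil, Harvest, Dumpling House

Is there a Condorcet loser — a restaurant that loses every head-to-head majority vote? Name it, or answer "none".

Head-to-head results (27 friends):
Dumpling House vs Ember: Ember wins 17–10.
Dumpling House vs Lantern: 2+2+3+2+1 = 10 for Dumpling House, 17 for Lantern — Lantern by 17–10.
Dumpling House vs Harvest: 9 to 18, Harvest.
Dumpling House vs Basil: Basil, 15–12.
Ember–Lantern: Ember 14–13.
Ember vs Harvest: 11 to 16, Harvest.
Ember vs Basil: Ember wins 21–6.
Lantern vs Harvest: Harvest wins 16–11.
Lantern vs Basil: 4+4+2+3+1+5 = 19 for Lantern, 8 for Basil — Lantern by 19–8.
Harvest vs Basil: Basil wins 15–12.
Only Dumpling House has no wins; Dumpling House is the Condorcet loser.

Dumpling House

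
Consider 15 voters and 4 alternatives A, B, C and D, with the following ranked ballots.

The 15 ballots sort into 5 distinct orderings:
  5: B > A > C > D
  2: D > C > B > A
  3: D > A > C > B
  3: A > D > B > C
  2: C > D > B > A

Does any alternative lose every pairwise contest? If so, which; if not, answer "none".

C

Pairwise majorities:
A vs B: B, 9–6.
A–C: A 11–4.
A vs D: A wins 8–7.
B vs C: B, 8–7.
B–D: D 10–5.
C–D: D 8–7.
C is beaten in every head-to-head and is the Condorcet loser.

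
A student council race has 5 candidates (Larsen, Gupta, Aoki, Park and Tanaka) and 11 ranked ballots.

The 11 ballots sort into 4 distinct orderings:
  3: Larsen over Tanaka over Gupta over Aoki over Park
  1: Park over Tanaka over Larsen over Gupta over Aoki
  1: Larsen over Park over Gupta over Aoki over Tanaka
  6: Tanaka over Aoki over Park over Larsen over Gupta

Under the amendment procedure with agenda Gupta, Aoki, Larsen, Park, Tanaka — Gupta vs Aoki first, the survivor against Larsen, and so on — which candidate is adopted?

Tanaka

Round 1: Gupta vs Aoki — 5–6, Aoki advances.
Round 2: Aoki vs Larsen — 6–5, Aoki advances.
Round 3: Aoki vs Park — 9–2, Aoki advances.
Round 4: Aoki vs Tanaka — 1–10, Tanaka advances.
Tanaka survives the agenda.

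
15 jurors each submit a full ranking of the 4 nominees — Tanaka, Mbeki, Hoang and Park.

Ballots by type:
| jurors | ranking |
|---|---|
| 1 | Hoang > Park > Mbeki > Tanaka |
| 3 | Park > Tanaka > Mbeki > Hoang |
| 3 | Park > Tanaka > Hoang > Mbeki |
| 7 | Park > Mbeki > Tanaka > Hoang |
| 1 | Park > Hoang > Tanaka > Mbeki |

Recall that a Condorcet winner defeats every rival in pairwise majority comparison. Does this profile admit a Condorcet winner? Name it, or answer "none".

Park

Head-to-head results (15 jurors):
Tanaka vs Mbeki: Tanaka preferred on 3+3+1 = 7 ballots; Mbeki wins 8–7.
Tanaka vs Hoang: Tanaka is ranked higher on 3+3+7 = 13 ballots, Hoang on 2. Tanaka wins 13–2.
Tanaka vs Park: 0 to 15, Park.
Mbeki vs Hoang: Mbeki is ranked higher on 3+7 = 10 ballots, Hoang on 5. Mbeki wins 10–5.
Mbeki vs Park: 0 for Mbeki, 15 for Park — Park by 15–0.
Hoang vs Park: 1 for Hoang, 14 for Park — Park by 14–1.
Park beats each of Tanaka, Mbeki, Hoang — Park is the Condorcet winner.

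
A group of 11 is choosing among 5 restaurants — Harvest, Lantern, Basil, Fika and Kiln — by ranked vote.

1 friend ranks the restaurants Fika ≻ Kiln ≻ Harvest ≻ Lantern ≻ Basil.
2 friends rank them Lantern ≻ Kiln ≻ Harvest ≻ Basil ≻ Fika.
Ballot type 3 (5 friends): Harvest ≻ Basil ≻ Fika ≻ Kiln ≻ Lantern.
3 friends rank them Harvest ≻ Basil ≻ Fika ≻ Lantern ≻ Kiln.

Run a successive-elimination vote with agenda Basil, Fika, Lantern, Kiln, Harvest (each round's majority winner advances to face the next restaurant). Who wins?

Round 1: Basil vs Fika — 10–1, Basil advances.
Round 2: Basil vs Lantern — 8–3, Basil advances.
Round 3: Basil vs Kiln — 8–3, Basil advances.
Round 4: Basil vs Harvest — 0–11, Harvest advances.
Harvest survives the agenda.

Harvest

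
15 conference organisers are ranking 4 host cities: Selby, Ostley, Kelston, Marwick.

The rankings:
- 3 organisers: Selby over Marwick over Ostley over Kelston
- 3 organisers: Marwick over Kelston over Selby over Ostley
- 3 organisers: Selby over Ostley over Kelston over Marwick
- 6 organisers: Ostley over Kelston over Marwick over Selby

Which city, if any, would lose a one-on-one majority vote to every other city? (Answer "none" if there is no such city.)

none

Pairwise majorities:
Selby vs Ostley: 3+3+3 = 9 for Selby, 6 for Ostley — Selby by 9–6.
Selby vs Kelston: Selby preferred on 3+3 = 6 ballots; Kelston wins 9–6.
Selby vs Marwick: 3+3 = 6 for Selby, 9 for Marwick — Marwick by 9–6.
Ostley vs Kelston: Ostley is ranked higher on 3+3+6 = 12 ballots, Kelston on 3. Ostley wins 12–3.
Ostley vs Marwick: Ostley preferred on 3+6 = 9 ballots; Ostley wins 9–6.
Kelston vs Marwick: 3+6 = 9 for Kelston, 6 for Marwick — Kelston by 9–6.
Each city has at least one pairwise win (Selby beats Ostley; Ostley beats Kelston; Kelston beats Selby; Marwick beats Selby) — no Condorcet loser.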